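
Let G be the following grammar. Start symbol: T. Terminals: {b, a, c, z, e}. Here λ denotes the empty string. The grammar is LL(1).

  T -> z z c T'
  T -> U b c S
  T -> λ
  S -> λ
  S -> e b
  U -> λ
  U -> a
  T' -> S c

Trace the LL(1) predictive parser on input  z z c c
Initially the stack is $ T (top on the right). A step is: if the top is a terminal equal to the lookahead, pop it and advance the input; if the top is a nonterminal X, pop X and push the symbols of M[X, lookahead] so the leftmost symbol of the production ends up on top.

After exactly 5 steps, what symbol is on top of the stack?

     Stack       Input      Action
  1  $ T         z z c c $  expand T -> z z c T'
  2  $ T' c z z  z z c c $  match z
  3  $ T' c z    z c c $    match z
  4  $ T' c      c c $      match c
  5  $ T'        c $        expand T' -> S c
Stack after step 5: $ c S (top = S).

S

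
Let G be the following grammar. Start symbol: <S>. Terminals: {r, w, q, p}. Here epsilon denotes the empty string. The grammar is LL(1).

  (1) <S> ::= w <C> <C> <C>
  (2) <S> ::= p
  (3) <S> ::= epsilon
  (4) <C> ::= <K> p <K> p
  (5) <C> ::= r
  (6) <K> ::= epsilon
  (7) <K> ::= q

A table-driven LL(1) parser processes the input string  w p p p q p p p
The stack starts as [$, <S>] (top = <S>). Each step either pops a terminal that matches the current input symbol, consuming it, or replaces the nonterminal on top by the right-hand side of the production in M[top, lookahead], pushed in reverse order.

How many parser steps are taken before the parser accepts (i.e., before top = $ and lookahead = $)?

      Stack                  Input              Action
   1  $ <S>                  w p p p q p p p $  expand <S> ::= w <C> <C> <C>
   2  $ <C> <C> <C> w        w p p p q p p p $  match w
   3  $ <C> <C> <C>          p p p q p p p $    expand <C> ::= <K> p <K> p
   4  $ <C> <C> p <K> p <K>  p p p q p p p $    expand <K> ::= epsilon
   5  $ <C> <C> p <K> p      p p p q p p p $    match p
   6  $ <C> <C> p <K>        p p q p p p $      expand <K> ::= epsilon
   7  $ <C> <C> p            p p q p p p $      match p
   8  $ <C> <C>              p q p p p $        expand <C> ::= <K> p <K> p
   9  $ <C> p <K> p <K>      p q p p p $        expand <K> ::= epsilon
  10  $ <C> p <K> p          p q p p p $        match p
  11  $ <C> p <K>            q p p p $          expand <K> ::= q
  12  $ <C> p q              q p p p $          match q
  13  $ <C> p                p p p $            match p
  14  $ <C>                  p p $              expand <C> ::= <K> p <K> p
  15  $ p <K> p <K>          p p $              expand <K> ::= epsilon
  16  $ p <K> p              p p $              match p
  17  $ p <K>                p $                expand <K> ::= epsilon
  18  $ p                    p $                match p
Accept reached after 18 steps.

18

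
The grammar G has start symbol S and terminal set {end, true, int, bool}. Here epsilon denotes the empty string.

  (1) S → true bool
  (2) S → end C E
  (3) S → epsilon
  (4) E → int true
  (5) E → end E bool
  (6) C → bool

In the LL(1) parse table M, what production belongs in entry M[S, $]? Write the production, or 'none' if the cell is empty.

S → epsilon

FIRST(S) = {epsilon, end, true}
FIRST(E) = {end, int}
FIRST(C) = {bool}
FOLLOW(S) includes $ since S is the start symbol.
FOLLOW(S): S appears on no right-hand side. Thus FOLLOW(S) = {$}.
For S → true bool: FIRST(true bool) = {true}, so it goes in M[S, t] for t ∈ {true}.
For S → end C E: FIRST(end C E) = {end}, so it goes in M[S, t] for t ∈ {end}.
For S → epsilon: FIRST(epsilon) = {epsilon}, so it goes in M[S, t] for t ∈ {}; since epsilon ∈ FIRST, also for every t ∈ FOLLOW(S) = {$}.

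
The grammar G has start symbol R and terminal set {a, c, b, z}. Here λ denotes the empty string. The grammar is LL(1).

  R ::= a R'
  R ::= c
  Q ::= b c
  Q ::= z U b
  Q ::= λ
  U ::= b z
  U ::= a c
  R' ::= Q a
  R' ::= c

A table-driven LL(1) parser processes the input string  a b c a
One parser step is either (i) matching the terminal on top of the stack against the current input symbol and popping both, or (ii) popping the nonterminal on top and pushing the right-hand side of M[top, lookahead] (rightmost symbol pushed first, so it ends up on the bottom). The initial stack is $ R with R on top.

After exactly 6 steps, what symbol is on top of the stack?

     Stack    Input      Action
  1  $ R      a b c a $  expand R ::= a R'
  2  $ R' a   a b c a $  match a
  3  $ R'     b c a $    expand R' ::= Q a
  4  $ a Q    b c a $    expand Q ::= b c
  5  $ a c b  b c a $    match b
  6  $ a c    c a $      match c
Stack after step 6: $ a (top = a).

a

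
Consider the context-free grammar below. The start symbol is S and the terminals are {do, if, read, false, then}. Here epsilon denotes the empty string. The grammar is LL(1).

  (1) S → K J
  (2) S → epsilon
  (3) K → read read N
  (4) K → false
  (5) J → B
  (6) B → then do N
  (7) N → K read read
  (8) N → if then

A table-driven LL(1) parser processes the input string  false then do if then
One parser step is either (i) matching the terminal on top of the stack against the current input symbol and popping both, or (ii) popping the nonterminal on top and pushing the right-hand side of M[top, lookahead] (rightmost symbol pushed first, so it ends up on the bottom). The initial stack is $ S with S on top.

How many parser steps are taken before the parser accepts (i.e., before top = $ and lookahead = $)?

      Stack        Input                    Action
   1  $ S          false then do if then $  expand S → K J
   2  $ J K        false then do if then $  expand K → false
   3  $ J false    false then do if then $  match false
   4  $ J          then do if then $        expand J → B
   5  $ B          then do if then $        expand B → then do N
   6  $ N do then  then do if then $        match then
   7  $ N do       do if then $             match do
   8  $ N          if then $                expand N → if then
   9  $ then if    if then $                match if
  10  $ then       then $                   match then
Accept reached after 10 steps.

10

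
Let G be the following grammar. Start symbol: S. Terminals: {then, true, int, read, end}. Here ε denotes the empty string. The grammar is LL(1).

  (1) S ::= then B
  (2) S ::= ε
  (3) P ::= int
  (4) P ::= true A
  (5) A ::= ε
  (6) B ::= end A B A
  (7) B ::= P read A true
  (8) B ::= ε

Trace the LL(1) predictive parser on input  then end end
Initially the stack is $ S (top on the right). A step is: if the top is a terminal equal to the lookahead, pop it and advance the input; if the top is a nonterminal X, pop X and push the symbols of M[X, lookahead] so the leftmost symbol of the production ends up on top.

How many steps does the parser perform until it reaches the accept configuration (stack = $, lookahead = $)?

11

      Stack          Input           Action
   1  $ S            then end end $  expand S ::= then B
   2  $ B then       then end end $  match then
   3  $ B            end end $       expand B ::= end A B A
   4  $ A B A end    end end $       match end
   5  $ A B A        end $           expand A ::= ε
   6  $ A B          end $           expand B ::= end A B A
   7  $ A A B A end  end $           match end
   8  $ A A B A      $               expand A ::= ε
   9  $ A A B        $               expand B ::= ε
  10  $ A A          $               expand A ::= ε
  11  $ A            $               expand A ::= ε
Accept reached after 11 steps.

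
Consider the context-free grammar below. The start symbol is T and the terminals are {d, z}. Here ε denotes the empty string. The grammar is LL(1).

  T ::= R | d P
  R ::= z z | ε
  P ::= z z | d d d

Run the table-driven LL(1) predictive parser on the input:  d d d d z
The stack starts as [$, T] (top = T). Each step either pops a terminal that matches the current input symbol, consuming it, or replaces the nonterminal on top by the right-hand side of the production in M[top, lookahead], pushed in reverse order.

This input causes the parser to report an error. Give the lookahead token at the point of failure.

z

step 1: stack=$ T  input=d d d d z $  — expand T ::= d P
step 2: stack=$ P d  input=d d d d z $  — match d
step 3: stack=$ P  input=d d d z $  — expand P ::= d d d
step 4: stack=$ d d d  input=d d d z $  — match d
step 5: stack=$ d d  input=d d z $  — match d
step 6: stack=$ d  input=d z $  — match d
step 7: stack=$  input=z $  — error: stack empty but input remains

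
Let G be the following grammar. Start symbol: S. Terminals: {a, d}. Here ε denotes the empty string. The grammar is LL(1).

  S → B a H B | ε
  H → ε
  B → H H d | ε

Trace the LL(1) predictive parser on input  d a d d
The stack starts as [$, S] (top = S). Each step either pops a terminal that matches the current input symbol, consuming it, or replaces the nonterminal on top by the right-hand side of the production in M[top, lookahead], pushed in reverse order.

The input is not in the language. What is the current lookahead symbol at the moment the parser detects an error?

d

step 1: stack=$ S  input=d a d d $  — expand S → B a H B
step 2: stack=$ B H a B  input=d a d d $  — expand B → H H d
step 3: stack=$ B H a d H H  input=d a d d $  — expand H → ε
step 4: stack=$ B H a d H  input=d a d d $  — expand H → ε
step 5: stack=$ B H a d  input=d a d d $  — match d
step 6: stack=$ B H a  input=a d d $  — match a
step 7: stack=$ B H  input=d d $  — expand H → ε
step 8: stack=$ B  input=d d $  — expand B → H H d
step 9: stack=$ d H H  input=d d $  — expand H → ε
step 10: stack=$ d H  input=d d $  — expand H → ε
step 11: stack=$ d  input=d d $  — match d
step 12: stack=$  input=d $  — error: stack empty but input remains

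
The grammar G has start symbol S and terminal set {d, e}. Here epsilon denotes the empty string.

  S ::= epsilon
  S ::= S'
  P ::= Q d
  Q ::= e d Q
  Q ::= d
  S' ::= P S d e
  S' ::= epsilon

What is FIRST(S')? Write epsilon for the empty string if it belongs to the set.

FIRST(Q) = {d, e}
FIRST(P) = {d, e}  (via Q d)
FIRST(S') = {epsilon, d, e}  (via P S d e)
FIRST(S) = {epsilon, d, e}  (via S')

{epsilon, d, e}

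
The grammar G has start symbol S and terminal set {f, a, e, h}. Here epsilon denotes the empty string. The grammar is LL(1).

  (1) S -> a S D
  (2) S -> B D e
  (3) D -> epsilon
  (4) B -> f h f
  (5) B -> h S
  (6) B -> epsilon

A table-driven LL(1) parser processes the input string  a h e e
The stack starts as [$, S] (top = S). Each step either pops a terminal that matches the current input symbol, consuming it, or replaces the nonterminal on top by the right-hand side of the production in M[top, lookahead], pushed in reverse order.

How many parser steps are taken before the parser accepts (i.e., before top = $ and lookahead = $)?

12

step 1: stack=$ S  input=a h e e $  — expand S -> a S D
step 2: stack=$ D S a  input=a h e e $  — match a
step 3: stack=$ D S  input=h e e $  — expand S -> B D e
step 4: stack=$ D e D B  input=h e e $  — expand B -> h S
step 5: stack=$ D e D S h  input=h e e $  — match h
step 6: stack=$ D e D S  input=e e $  — expand S -> B D e
step 7: stack=$ D e D e D B  input=e e $  — expand B -> epsilon
step 8: stack=$ D e D e D  input=e e $  — expand D -> epsilon
step 9: stack=$ D e D e  input=e e $  — match e
step 10: stack=$ D e D  input=e $  — expand D -> epsilon
step 11: stack=$ D e  input=e $  — match e
step 12: stack=$ D  input=$  — expand D -> epsilon
Accept reached after 12 steps.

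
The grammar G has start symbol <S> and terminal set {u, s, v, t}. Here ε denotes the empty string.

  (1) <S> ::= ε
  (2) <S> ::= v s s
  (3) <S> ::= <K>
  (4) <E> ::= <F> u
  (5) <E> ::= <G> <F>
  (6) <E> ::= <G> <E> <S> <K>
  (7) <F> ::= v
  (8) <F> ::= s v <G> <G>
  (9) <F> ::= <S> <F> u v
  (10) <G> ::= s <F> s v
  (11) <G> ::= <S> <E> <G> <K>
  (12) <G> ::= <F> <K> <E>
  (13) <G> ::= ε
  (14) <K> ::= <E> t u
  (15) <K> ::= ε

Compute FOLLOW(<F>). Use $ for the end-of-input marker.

{s, t, u, v}

FIRST(<S>) = {ε, s, v}  (via <K>)
FIRST(<F>) = {s, v}  (via <S> <F> u v)
FIRST(<E>) = {s, v}  (via <F> u, <G> <F>, <G> <E> <S> <K>)
FIRST(<G>) = {ε, s, v}  (via <S> <E> <G> <K>, <F> <K> <E>)
FIRST(<K>) = {ε, s, v}  (via <E> t u)
FOLLOW(<S>) includes $ since <S> is the start symbol.
FOLLOW(<S>): in <E>::=<G> <E> <S> <K>, <S> is followed by <K> with FIRST {ε, s, v}; in <E>::=<G> <E> <S> <K>, the suffix after <S> is nullable, so FOLLOW(<S>) ⊇ FOLLOW(<E>) = {s, t, u, v}; in <F>::=<S> <F> u v, <S> is followed by <F> u v with FIRST {s, v}; in <G>::=<S> <E> <G> <K>, <S> is followed by <E> <G> <K> with FIRST {s, v}. Thus FOLLOW(<S>) = {$, s, t, u, v}.
FOLLOW(<E>): in <E>::=<G> <E> <S> <K>, <E> is followed by <S> <K> with FIRST {ε, s, v}; in <E>::=<G> <E> <S> <K>, the suffix after <E> is nullable (adds nothing new); in <G>::=<S> <E> <G> <K>, <E> is followed by <G> <K> with FIRST {ε, s, v}; in <G>::=<S> <E> <G> <K>, the suffix after <E> is nullable, so FOLLOW(<E>) ⊇ FOLLOW(<G>) = {s, t, u, v}; in <G>::=<F> <K> <E>, the suffix after <E> is empty, so FOLLOW(<E>) ⊇ FOLLOW(<G>) = {s, t, u, v}; in <K>::=<E> t u, <E> is followed by t u with FIRST {t}. Thus FOLLOW(<E>) = {s, t, u, v}.
FOLLOW(<F>): in <E>::=<F> u, <F> is followed by u with FIRST {u}; in <E>::=<G> <F>, the suffix after <F> is empty, so FOLLOW(<F>) ⊇ FOLLOW(<E>) = {s, t, u, v}; in <F>::=<S> <F> u v, <F> is followed by u v with FIRST {u}; in <G>::=s <F> s v, <F> is followed by s v with FIRST {s}; in <G>::=<F> <K> <E>, <F> is followed by <K> <E> with FIRST {s, v}. Thus FOLLOW(<F>) = {s, t, u, v}.
FOLLOW(<G>): in <E>::=<G> <F>, <G> is followed by <F> with FIRST {s, v}; in <E>::=<G> <E> <S> <K>, <G> is followed by <E> <S> <K> with FIRST {s, v}; in <F>::=s v <G> <G> (occurrence 1), <G> is followed by <G> with FIRST {ε, s, v}; in <F>::=s v <G> <G> (occurrence 1), the suffix after <G> is nullable, so FOLLOW(<G>) ⊇ FOLLOW(<F>) = {s, t, u, v}; in <F>::=s v <G> <G> (occurrence 2), the suffix after <G> is empty, so FOLLOW(<G>) ⊇ FOLLOW(<F>) = {s, t, u, v}; in <G>::=<S> <E> <G> <K>, <G> is followed by <K> with FIRST {ε, s, v}; in <G>::=<S> <E> <G> <K>, the suffix after <G> is nullable (adds nothing new). Thus FOLLOW(<G>) = {s, t, u, v}.
FOLLOW(<K>): in <S>::=<K>, the suffix after <K> is empty, so FOLLOW(<K>) ⊇ FOLLOW(<S>) = {$, s, t, u, v}; in <E>::=<G> <E> <S> <K>, the suffix after <K> is empty, so FOLLOW(<K>) ⊇ FOLLOW(<E>) = {s, t, u, v}; in <G>::=<S> <E> <G> <K>, the suffix after <K> is empty, so FOLLOW(<K>) ⊇ FOLLOW(<G>) = {s, t, u, v}; in <G>::=<F> <K> <E>, <K> is followed by <E> with FIRST {s, v}. Thus FOLLOW(<K>) = {$, s, t, u, v}.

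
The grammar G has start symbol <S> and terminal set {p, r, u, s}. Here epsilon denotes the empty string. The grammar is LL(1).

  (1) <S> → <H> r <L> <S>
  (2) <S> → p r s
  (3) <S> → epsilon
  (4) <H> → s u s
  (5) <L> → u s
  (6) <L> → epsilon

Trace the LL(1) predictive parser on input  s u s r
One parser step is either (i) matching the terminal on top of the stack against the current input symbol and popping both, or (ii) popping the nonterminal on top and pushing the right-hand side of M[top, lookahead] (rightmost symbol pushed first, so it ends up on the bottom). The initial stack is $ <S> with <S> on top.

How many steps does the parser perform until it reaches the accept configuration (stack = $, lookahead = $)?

8

step 1: stack=$ <S>  input=s u s r $  — expand <S> → <H> r <L> <S>
step 2: stack=$ <S> <L> r <H>  input=s u s r $  — expand <H> → s u s
step 3: stack=$ <S> <L> r s u s  input=s u s r $  — match s
step 4: stack=$ <S> <L> r s u  input=u s r $  — match u
step 5: stack=$ <S> <L> r s  input=s r $  — match s
step 6: stack=$ <S> <L> r  input=r $  — match r
step 7: stack=$ <S> <L>  input=$  — expand <L> → epsilon
step 8: stack=$ <S>  input=$  — expand <S> → epsilon
Accept reached after 8 steps.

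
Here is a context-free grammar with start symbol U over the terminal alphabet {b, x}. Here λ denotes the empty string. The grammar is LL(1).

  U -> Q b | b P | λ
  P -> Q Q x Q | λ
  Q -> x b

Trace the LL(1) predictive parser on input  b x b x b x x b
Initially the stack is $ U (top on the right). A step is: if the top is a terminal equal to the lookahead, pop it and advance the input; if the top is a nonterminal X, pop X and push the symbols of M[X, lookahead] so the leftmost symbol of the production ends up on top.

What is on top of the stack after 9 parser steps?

x

     Stack        Input              Action
  1  $ U          b x b x b x x b $  expand U -> b P
  2  $ P b        b x b x b x x b $  match b
  3  $ P          x b x b x x b $    expand P -> Q Q x Q
  4  $ Q x Q Q    x b x b x x b $    expand Q -> x b
  5  $ Q x Q b x  x b x b x x b $    match x
  6  $ Q x Q b    b x b x x b $      match b
  7  $ Q x Q      x b x x b $        expand Q -> x b
  8  $ Q x b x    x b x x b $        match x
  9  $ Q x b      b x x b $          match b
Stack after step 9: $ Q x (top = x).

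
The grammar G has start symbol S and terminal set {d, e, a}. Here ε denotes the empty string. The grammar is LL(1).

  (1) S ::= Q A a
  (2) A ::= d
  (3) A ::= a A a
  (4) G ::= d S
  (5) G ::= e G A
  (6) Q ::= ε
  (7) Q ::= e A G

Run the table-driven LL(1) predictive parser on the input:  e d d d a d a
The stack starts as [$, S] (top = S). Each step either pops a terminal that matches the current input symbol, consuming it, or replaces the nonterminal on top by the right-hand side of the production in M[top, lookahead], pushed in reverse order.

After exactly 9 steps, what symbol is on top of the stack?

A

step 1: stack=$ S  input=e d d d a d a $  — expand S ::= Q A a
step 2: stack=$ a A Q  input=e d d d a d a $  — expand Q ::= e A G
step 3: stack=$ a A G A e  input=e d d d a d a $  — match e
step 4: stack=$ a A G A  input=d d d a d a $  — expand A ::= d
step 5: stack=$ a A G d  input=d d d a d a $  — match d
step 6: stack=$ a A G  input=d d a d a $  — expand G ::= d S
step 7: stack=$ a A S d  input=d d a d a $  — match d
step 8: stack=$ a A S  input=d a d a $  — expand S ::= Q A a
step 9: stack=$ a A a A Q  input=d a d a $  — expand Q ::= ε
Stack after step 9: $ a A a A (top = A).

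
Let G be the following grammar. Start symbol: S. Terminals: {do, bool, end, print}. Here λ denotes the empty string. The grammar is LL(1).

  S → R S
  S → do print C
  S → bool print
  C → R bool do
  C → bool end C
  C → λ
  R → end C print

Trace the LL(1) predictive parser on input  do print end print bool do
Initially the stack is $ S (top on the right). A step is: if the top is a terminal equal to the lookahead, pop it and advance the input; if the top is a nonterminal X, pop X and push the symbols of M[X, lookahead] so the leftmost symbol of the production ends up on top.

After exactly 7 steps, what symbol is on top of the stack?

     Stack                  Input                         Action
  1  $ S                    do print end print bool do $  expand S → do print C
  2  $ C print do           do print end print bool do $  match do
  3  $ C print              print end print bool do $     match print
  4  $ C                    end print bool do $           expand C → R bool do
  5  $ do bool R            end print bool do $           expand R → end C print
  6  $ do bool print C end  end print bool do $           match end
  7  $ do bool print C      print bool do $               expand C → λ
Stack after step 7: $ do bool print (top = print).

print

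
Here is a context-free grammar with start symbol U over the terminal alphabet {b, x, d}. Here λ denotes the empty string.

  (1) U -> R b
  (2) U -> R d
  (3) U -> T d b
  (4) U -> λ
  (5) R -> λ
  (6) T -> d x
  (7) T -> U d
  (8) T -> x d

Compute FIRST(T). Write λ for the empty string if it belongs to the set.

FIRST(R) = {λ}
FIRST(U) = {λ, b, d, x}  (via R b, R d, T d b)
FIRST(T) = {b, d, x}  (via U d)

{b, d, x}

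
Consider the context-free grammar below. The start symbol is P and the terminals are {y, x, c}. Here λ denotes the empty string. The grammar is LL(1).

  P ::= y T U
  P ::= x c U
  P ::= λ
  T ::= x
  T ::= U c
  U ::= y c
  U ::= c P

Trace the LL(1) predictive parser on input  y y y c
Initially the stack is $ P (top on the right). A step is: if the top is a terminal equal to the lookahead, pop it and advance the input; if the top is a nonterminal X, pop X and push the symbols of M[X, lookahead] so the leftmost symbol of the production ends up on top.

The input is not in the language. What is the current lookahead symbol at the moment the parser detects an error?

     Stack      Input      Action
  1  $ P        y y y c $  expand P ::= y T U
  2  $ U T y    y y y c $  match y
  3  $ U T      y y c $    expand T ::= U c
  4  $ U c U    y y c $    expand U ::= y c
  5  $ U c c y  y y c $    match y
  6  $ U c c    y c $      error: top is terminal c but lookahead is y

y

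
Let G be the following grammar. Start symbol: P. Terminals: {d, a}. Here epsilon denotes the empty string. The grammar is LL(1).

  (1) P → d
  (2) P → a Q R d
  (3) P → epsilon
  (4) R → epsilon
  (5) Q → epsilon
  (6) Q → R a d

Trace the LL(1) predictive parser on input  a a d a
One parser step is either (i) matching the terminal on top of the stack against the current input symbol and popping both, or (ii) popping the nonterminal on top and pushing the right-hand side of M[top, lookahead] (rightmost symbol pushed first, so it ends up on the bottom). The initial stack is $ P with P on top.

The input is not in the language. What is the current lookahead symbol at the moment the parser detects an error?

     Stack        Input      Action
  1  $ P          a a d a $  expand P → a Q R d
  2  $ d R Q a    a a d a $  match a
  3  $ d R Q      a d a $    expand Q → R a d
  4  $ d R d a R  a d a $    expand R → epsilon
  5  $ d R d a    a d a $    match a
  6  $ d R d      d a $      match d
  7  $ d R        a $        expand R → epsilon
  8  $ d          a $        error: top is terminal d but lookahead is a

a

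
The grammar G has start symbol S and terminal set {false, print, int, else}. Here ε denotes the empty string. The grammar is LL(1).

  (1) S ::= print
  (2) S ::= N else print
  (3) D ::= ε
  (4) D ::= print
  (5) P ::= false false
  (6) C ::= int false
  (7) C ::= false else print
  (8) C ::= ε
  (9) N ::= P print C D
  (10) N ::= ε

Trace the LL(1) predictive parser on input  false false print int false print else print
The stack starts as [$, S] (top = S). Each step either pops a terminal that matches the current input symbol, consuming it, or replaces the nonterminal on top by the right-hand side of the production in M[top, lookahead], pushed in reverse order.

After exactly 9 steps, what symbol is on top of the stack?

D

     Stack                               Input                                           Action
  1  $ S                                 false false print int false print else print $  expand S ::= N else print
  2  $ print else N                      false false print int false print else print $  expand N ::= P print C D
  3  $ print else D C print P            false false print int false print else print $  expand P ::= false false
  4  $ print else D C print false false  false false print int false print else print $  match false
  5  $ print else D C print false        false print int false print else print $        match false
  6  $ print else D C print              print int false print else print $              match print
  7  $ print else D C                    int false print else print $                    expand C ::= int false
  8  $ print else D false int            int false print else print $                    match int
  9  $ print else D false                false print else print $                        match false
Stack after step 9: $ print else D (top = D).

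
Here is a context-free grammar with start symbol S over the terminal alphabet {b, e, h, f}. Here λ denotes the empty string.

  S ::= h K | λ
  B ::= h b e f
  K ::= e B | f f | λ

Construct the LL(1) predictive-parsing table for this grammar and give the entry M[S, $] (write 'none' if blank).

FIRST(S): from S::=h K we get {h}; from S::=λ we get {λ}. So FIRST(S) = {λ, h}.
FIRST(B): from B::=h b e f we get {h}. So FIRST(B) = {h}.
FIRST(K): from K::=e B we get {e}; from K::=f f we get {f}; from K::=λ we get {λ}. So FIRST(K) = {λ, e, f}.
FOLLOW(S) includes $ since S is the start symbol.
FOLLOW(S): S appears on no right-hand side. Thus FOLLOW(S) = {$}.
For S ::= h K: FIRST(h K) = {h}, so it goes in M[S, t] for t ∈ {h}.
For S ::= λ: FIRST(λ) = {λ}, so it goes in M[S, t] for t ∈ {}; since λ ∈ FIRST, also for every t ∈ FOLLOW(S) = {$}.

S ::= λ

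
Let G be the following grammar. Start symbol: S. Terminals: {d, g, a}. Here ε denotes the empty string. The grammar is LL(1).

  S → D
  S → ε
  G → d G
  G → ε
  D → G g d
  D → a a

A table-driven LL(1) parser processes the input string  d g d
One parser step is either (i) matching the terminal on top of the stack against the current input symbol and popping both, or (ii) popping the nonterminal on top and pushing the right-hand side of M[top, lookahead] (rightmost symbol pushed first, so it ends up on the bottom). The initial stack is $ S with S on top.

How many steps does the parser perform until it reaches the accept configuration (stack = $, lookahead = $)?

7

     Stack      Input    Action
  1  $ S        d g d $  expand S → D
  2  $ D        d g d $  expand D → G g d
  3  $ d g G    d g d $  expand G → d G
  4  $ d g G d  d g d $  match d
  5  $ d g G    g d $    expand G → ε
  6  $ d g      g d $    match g
  7  $ d        d $      match d
Accept reached after 7 steps.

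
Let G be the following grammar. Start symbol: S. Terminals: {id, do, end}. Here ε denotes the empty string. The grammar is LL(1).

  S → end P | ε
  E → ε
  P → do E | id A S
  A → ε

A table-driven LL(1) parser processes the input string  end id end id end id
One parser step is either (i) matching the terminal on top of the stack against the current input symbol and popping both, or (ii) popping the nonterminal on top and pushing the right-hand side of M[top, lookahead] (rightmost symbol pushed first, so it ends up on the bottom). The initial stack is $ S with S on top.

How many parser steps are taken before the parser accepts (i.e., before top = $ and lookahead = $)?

16

      Stack     Input                   Action
   1  $ S       end id end id end id $  expand S → end P
   2  $ P end   end id end id end id $  match end
   3  $ P       id end id end id $      expand P → id A S
   4  $ S A id  id end id end id $      match id
   5  $ S A     end id end id $         expand A → ε
   6  $ S       end id end id $         expand S → end P
   7  $ P end   end id end id $         match end
   8  $ P       id end id $             expand P → id A S
   9  $ S A id  id end id $             match id
  10  $ S A     end id $                expand A → ε
  11  $ S       end id $                expand S → end P
  12  $ P end   end id $                match end
  13  $ P       id $                    expand P → id A S
  14  $ S A id  id $                    match id
  15  $ S A     $                       expand A → ε
  16  $ S       $                       expand S → ε
Accept reached after 16 steps.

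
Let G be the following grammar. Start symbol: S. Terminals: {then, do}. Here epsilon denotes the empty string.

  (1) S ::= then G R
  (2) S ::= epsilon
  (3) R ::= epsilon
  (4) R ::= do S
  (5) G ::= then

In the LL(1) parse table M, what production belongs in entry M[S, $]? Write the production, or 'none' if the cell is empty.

FIRST(S) = {epsilon, then}
FIRST(R) = {epsilon, do}
FIRST(G) = {then}
FOLLOW(S) includes $ since S is the start symbol.
FOLLOW(S): in R::=do S, the suffix after S is empty, so FOLLOW(S) ⊇ FOLLOW(R) = {$}. Thus FOLLOW(S) = {$}.
FOLLOW(R): in S::=then G R, the suffix after R is empty, so FOLLOW(R) ⊇ FOLLOW(S) = {$}. Thus FOLLOW(R) = {$}.
For S ::= then G R: FIRST(then G R) = {then}, so it goes in M[S, t] for t ∈ {then}.
For S ::= epsilon: FIRST(epsilon) = {epsilon}, so it goes in M[S, t] for t ∈ {}; since epsilon ∈ FIRST, also for every t ∈ FOLLOW(S) = {$}.

S ::= epsilon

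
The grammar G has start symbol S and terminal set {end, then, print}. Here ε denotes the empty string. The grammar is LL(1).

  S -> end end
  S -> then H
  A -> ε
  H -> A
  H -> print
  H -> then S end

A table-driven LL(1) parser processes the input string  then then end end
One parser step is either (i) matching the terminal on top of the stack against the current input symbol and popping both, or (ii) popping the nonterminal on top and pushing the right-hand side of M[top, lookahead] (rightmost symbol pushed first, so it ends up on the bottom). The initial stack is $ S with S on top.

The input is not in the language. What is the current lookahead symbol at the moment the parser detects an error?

$

step 1: stack=$ S  input=then then end end $  — expand S -> then H
step 2: stack=$ H then  input=then then end end $  — match then
step 3: stack=$ H  input=then end end $  — expand H -> then S end
step 4: stack=$ end S then  input=then end end $  — match then
step 5: stack=$ end S  input=end end $  — expand S -> end end
step 6: stack=$ end end end  input=end end $  — match end
step 7: stack=$ end end  input=end $  — match end
step 8: stack=$ end  input=$  — error: top is terminal end but lookahead is $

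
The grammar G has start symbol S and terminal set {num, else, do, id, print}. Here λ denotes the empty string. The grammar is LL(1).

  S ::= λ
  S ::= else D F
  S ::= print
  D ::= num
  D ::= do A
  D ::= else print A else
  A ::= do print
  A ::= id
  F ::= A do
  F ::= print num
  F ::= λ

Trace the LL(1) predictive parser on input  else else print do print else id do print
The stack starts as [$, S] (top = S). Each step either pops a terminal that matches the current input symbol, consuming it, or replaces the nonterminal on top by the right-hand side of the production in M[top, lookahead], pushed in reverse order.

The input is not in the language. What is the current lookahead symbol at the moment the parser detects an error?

      Stack                  Input                                        Action
   1  $ S                    else else print do print else id do print $  expand S ::= else D F
   2  $ F D else             else else print do print else id do print $  match else
   3  $ F D                  else print do print else id do print $       expand D ::= else print A else
   4  $ F else A print else  else print do print else id do print $       match else
   5  $ F else A print       print do print else id do print $            match print
   6  $ F else A             do print else id do print $                  expand A ::= do print
   7  $ F else print do      do print else id do print $                  match do
   8  $ F else print         print else id do print $                     match print
   9  $ F else               else id do print $                           match else
  10  $ F                    id do print $                                expand F ::= A do
  11  $ do A                 id do print $                                expand A ::= id
  12  $ do id                id do print $                                match id
  13  $ do                   do print $                                   match do
  14  $                      print $                                      error: stack empty but input remains

print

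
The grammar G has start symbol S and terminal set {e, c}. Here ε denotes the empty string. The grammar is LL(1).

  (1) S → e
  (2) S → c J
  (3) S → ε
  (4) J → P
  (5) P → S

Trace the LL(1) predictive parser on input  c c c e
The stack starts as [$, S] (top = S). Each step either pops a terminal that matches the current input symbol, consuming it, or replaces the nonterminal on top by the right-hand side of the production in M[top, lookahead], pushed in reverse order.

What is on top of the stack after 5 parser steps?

     Stack  Input      Action
  1  $ S    c c c e $  expand S → c J
  2  $ J c  c c c e $  match c
  3  $ J    c c e $    expand J → P
  4  $ P    c c e $    expand P → S
  5  $ S    c c e $    expand S → c J
Stack after step 5: $ J c (top = c).

c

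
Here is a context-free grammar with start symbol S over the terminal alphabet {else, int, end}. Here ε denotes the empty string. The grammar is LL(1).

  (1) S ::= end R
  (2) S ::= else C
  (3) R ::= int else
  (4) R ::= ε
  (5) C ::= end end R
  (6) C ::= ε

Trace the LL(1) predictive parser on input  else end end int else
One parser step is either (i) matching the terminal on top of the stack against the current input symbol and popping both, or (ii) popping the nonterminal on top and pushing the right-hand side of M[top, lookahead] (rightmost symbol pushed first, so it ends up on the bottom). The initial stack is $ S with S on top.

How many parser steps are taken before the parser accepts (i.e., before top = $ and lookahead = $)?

     Stack        Input                    Action
  1  $ S          else end end int else $  expand S ::= else C
  2  $ C else     else end end int else $  match else
  3  $ C          end end int else $       expand C ::= end end R
  4  $ R end end  end end int else $       match end
  5  $ R end      end int else $           match end
  6  $ R          int else $               expand R ::= int else
  7  $ else int   int else $               match int
  8  $ else       else $                   match else
Accept reached after 8 steps.

8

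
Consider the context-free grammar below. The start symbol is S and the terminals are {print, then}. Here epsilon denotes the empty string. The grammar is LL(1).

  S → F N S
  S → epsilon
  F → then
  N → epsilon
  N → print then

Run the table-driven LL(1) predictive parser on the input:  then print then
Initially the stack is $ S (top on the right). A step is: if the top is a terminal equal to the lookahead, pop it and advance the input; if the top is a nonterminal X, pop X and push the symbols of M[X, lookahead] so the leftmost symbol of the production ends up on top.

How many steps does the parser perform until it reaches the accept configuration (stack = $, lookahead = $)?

     Stack           Input              Action
  1  $ S             then print then $  expand S → F N S
  2  $ S N F         then print then $  expand F → then
  3  $ S N then      then print then $  match then
  4  $ S N           print then $       expand N → print then
  5  $ S then print  print then $       match print
  6  $ S then        then $             match then
  7  $ S             $                  expand S → epsilon
Accept reached after 7 steps.

7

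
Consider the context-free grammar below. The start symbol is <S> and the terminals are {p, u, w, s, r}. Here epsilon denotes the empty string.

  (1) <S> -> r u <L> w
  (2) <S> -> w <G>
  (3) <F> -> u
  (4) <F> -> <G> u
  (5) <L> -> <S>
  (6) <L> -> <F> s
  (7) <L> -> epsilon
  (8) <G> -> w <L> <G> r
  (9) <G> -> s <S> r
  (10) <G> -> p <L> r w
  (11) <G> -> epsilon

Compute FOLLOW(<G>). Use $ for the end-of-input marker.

{$, p, r, s, u, w}

FIRST(<S>) = {r, w}
FIRST(<G>) = {epsilon, p, s, w}
FIRST(<F>) = {p, s, u, w}  (via <G> u)
FIRST(<L>) = {epsilon, p, r, s, u, w}  (via <S>, <F> s)
FOLLOW(<S>) includes $ since <S> is the start symbol.
FOLLOW(<F>): in <L>-><F> s, <F> is followed by s with FIRST {s}. Thus FOLLOW(<F>) = {s}.
FOLLOW(<L>): in <S>->r u <L> w, <L> is followed by w with FIRST {w}; in <G>->w <L> <G> r, <L> is followed by <G> r with FIRST {p, r, s, w}; in <G>->p <L> r w, <L> is followed by r w with FIRST {r}. Thus FOLLOW(<L>) = {p, r, s, w}.
FOLLOW(<S>): in <L>-><S>, the suffix after <S> is empty, so FOLLOW(<S>) ⊇ FOLLOW(<L>) = {p, r, s, w}; in <G>->s <S> r, <S> is followed by r with FIRST {r}. Thus FOLLOW(<S>) = {$, p, r, s, w}.
FOLLOW(<G>): in <S>->w <G>, the suffix after <G> is empty, so FOLLOW(<G>) ⊇ FOLLOW(<S>) = {$, p, r, s, w}; in <F>-><G> u, <G> is followed by u with FIRST {u}; in <G>->w <L> <G> r, <G> is followed by r with FIRST {r}. Thus FOLLOW(<G>) = {$, p, r, s, u, w}.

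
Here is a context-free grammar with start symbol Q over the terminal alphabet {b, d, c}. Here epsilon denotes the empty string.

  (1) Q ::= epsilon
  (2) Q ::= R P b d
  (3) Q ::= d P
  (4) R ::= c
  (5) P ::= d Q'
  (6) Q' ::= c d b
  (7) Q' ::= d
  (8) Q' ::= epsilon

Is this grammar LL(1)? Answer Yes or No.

Yes

FIRST(Q) = {epsilon, c, d}
FIRST(R) = {c}
FIRST(P) = {d}
FIRST(Q') = {epsilon, c, d}
FOLLOW(Q) = {$}
FOLLOW(R) = {d}
FOLLOW(P) = {$, b}
FOLLOW(Q') = {$, b}
Each cell of M receives at most one production.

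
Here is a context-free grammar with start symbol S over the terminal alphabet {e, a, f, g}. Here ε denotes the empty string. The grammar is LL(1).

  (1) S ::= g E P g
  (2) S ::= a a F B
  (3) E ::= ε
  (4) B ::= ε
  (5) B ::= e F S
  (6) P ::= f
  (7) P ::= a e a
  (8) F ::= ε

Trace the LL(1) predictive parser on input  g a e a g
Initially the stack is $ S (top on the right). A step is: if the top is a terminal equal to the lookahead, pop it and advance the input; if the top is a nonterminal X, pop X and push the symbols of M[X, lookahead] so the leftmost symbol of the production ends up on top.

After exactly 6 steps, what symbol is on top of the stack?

step 1: stack=$ S  input=g a e a g $  — expand S ::= g E P g
step 2: stack=$ g P E g  input=g a e a g $  — match g
step 3: stack=$ g P E  input=a e a g $  — expand E ::= ε
step 4: stack=$ g P  input=a e a g $  — expand P ::= a e a
step 5: stack=$ g a e a  input=a e a g $  — match a
step 6: stack=$ g a e  input=e a g $  — match e
Stack after step 6: $ g a (top = a).

a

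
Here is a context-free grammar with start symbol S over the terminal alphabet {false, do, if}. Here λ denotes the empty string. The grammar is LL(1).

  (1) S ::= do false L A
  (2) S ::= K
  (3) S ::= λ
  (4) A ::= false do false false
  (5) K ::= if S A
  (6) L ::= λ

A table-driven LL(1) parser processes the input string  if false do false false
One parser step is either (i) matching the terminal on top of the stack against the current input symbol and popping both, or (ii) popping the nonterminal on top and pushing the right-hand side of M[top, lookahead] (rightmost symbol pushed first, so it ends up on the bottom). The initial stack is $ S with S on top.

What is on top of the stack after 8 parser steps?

false

     Stack                   Input                      Action
  1  $ S                     if false do false false $  expand S ::= K
  2  $ K                     if false do false false $  expand K ::= if S A
  3  $ A S if                if false do false false $  match if
  4  $ A S                   false do false false $     expand S ::= λ
  5  $ A                     false do false false $     expand A ::= false do false false
  6  $ false false do false  false do false false $     match false
  7  $ false false do        do false false $           match do
  8  $ false false           false false $              match false
Stack after step 8: $ false (top = false).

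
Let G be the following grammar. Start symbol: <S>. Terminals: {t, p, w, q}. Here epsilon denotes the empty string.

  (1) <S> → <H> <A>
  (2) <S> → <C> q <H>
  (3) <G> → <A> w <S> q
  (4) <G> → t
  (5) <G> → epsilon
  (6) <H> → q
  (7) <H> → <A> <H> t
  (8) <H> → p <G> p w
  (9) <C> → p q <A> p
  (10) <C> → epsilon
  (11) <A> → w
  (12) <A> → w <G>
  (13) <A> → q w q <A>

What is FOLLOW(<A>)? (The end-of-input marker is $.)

{$, p, q, w}

FIRST(<C>): from <C>→p q <A> p we get {p}; from <C>→epsilon we get {epsilon}. So FIRST(<C>) = {epsilon, p}.
FIRST(<A>): from <A>→w we get {w}; from <A>→w <G> we get {w}; from <A>→q w q <A> we get {q}. So FIRST(<A>) = {q, w}.
FIRST(<G>): from <G>→<A> w <S> q we get {q, w}; from <G>→t we get {t}; from <G>→epsilon we get {epsilon}. So FIRST(<G>) = {epsilon, q, t, w}.
FIRST(<H>): from <H>→q we get {q}; from <H>→<A> <H> t we get {q, w}; from <H>→p <G> p w we get {p}. So FIRST(<H>) = {p, q, w}.
FIRST(<S>): from <S>→<H> <A> we get {p, q, w}; from <S>→<C> q <H> we get {p, q}. So FIRST(<S>) = {p, q, w}.
FOLLOW(<S>) includes $ since <S> is the start symbol.
FOLLOW(<S>): in <G>→<A> w <S> q, <S> is followed by q with FIRST {q}. Thus FOLLOW(<S>) = {$, q}.
FOLLOW(<H>): in <S>→<H> <A>, <H> is followed by <A> with FIRST {q, w}; in <S>→<C> q <H>, the suffix after <H> is empty, so FOLLOW(<H>) ⊇ FOLLOW(<S>) = {$, q}; in <H>→<A> <H> t, <H> is followed by t with FIRST {t}. Thus FOLLOW(<H>) = {$, q, t, w}.
FOLLOW(<C>): in <S>→<C> q <H>, <C> is followed by q <H> with FIRST {q}. Thus FOLLOW(<C>) = {q}.
FOLLOW(<A>): in <S>→<H> <A>, the suffix after <A> is empty, so FOLLOW(<A>) ⊇ FOLLOW(<S>) = {$, q}; in <G>→<A> w <S> q, <A> is followed by w <S> q with FIRST {w}; in <H>→<A> <H> t, <A> is followed by <H> t with FIRST {p, q, w}; in <C>→p q <A> p, <A> is followed by p with FIRST {p}; in <A>→q w q <A>, the suffix after <A> is empty (adds nothing new). Thus FOLLOW(<A>) = {$, p, q, w}.
FOLLOW(<G>): in <H>→p <G> p w, <G> is followed by p w with FIRST {p}; in <A>→w <G>, the suffix after <G> is empty, so FOLLOW(<G>) ⊇ FOLLOW(<A>) = {$, p, q, w}. Thus FOLLOW(<G>) = {$, p, q, w}.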